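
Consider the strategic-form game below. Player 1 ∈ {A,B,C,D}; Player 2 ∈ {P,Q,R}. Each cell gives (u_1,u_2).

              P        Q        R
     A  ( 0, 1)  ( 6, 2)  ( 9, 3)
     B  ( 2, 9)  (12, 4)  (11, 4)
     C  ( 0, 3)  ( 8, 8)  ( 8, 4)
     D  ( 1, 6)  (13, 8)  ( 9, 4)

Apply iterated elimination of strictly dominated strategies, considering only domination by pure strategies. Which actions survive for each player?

Remaining: P1:{B,D} P2:{P,Q}

P1 drop A (B beats it: P:2>0 Q:12>6 R:11>9)
P1 drop C (B beats it: P:2>0 Q:12>8 R:11>8)
P2 drop R (P beats it: B:9>4 D:6>4)
P1→{B,D} P2→{P,Q}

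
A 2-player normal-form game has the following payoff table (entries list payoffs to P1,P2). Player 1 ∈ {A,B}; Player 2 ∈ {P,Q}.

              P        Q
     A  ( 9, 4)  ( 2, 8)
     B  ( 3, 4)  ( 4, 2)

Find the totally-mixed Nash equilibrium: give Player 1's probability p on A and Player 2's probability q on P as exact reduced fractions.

P1 indiff ⇒ q·9+(1-q)·2 = q·3+(1-q)·4 ⇒ q(6) = (1-q)(2) ⇒ q = 1/4
P2 indiff ⇒ p·4+(1-p)·4 = p·8+(1-p)·2 ⇒ p(-4) = (1-p)(-2) ⇒ p = 1/3

p=1/3, q=1/4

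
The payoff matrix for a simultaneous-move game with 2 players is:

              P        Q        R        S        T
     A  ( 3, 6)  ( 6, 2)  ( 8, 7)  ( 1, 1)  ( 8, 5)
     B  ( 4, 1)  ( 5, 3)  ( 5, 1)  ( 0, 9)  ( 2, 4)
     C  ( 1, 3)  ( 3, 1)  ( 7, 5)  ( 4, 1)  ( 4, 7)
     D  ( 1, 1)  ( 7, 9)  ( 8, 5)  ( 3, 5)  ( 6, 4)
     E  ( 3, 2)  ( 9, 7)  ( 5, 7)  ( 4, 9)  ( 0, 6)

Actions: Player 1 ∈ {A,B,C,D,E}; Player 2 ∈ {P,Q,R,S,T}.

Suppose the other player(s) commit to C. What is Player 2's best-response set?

u_2(P vs C) = 3
u_2(Q vs C) = 1
u_2(R vs C) = 5
u_2(S vs C) = 1
u_2(T vs C) = 7
max payoff 7 at {T}

argmax u_2 = {T}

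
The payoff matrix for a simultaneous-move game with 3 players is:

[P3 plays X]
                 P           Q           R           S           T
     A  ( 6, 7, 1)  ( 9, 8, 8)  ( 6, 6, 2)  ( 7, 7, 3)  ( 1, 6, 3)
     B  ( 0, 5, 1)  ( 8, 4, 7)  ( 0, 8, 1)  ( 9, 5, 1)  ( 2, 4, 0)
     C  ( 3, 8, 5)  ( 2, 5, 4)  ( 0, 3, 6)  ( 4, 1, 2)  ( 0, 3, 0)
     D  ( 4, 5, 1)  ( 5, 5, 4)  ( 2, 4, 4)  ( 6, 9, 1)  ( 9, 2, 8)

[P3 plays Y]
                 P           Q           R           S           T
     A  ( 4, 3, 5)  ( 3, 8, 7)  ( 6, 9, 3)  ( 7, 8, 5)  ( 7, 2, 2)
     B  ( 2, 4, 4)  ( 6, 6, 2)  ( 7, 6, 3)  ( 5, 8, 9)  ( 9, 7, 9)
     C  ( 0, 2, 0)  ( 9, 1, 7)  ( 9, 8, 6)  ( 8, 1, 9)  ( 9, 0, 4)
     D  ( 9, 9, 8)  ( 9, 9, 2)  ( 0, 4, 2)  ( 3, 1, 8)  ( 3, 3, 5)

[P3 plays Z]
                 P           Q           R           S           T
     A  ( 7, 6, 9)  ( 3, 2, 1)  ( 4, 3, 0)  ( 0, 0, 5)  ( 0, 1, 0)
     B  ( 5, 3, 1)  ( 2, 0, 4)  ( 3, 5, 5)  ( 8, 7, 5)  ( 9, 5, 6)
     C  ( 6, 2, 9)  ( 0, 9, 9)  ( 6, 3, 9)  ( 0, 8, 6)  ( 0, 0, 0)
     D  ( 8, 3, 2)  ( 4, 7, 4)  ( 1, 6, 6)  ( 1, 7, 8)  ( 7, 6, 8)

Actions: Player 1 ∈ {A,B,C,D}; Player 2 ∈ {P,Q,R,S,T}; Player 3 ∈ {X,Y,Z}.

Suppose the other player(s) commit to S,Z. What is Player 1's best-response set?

u_1(A vs S,Z) = 0
u_1(B vs S,Z) = 8
u_1(C vs S,Z) = 0
u_1(D vs S,Z) = 1
max payoff 8 at {B}

P1 best: {B}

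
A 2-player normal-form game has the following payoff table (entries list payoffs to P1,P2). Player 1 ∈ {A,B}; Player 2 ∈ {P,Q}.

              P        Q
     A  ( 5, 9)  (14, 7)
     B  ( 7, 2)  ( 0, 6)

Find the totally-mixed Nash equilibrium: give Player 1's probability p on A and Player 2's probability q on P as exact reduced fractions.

P1 mixes 2/3 on A; P2 mixes 7/8 on P

P1 indiff ⇒ q·5+(1-q)·14 = q·7+(1-q)·0 ⇒ q(-2) = (1-q)(-14) ⇒ q = 7/8
P2 indiff ⇒ p·9+(1-p)·2 = p·7+(1-p)·6 ⇒ p(2) = (1-p)(4) ⇒ p = 2/3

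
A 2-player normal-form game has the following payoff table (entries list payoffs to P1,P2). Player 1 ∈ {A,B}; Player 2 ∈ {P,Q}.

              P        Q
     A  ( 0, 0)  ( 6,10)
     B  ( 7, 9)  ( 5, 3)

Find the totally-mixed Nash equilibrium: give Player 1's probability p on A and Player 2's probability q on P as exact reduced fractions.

p=3/8, q=1/8

P1 indiff ⇒ q·0+(1-q)·6 = q·7+(1-q)·5 ⇒ q(-7) = (1-q)(-1) ⇒ q = 1/8
P2 indiff ⇒ p·0+(1-p)·9 = p·10+(1-p)·3 ⇒ p(-10) = (1-p)(-6) ⇒ p = 3/8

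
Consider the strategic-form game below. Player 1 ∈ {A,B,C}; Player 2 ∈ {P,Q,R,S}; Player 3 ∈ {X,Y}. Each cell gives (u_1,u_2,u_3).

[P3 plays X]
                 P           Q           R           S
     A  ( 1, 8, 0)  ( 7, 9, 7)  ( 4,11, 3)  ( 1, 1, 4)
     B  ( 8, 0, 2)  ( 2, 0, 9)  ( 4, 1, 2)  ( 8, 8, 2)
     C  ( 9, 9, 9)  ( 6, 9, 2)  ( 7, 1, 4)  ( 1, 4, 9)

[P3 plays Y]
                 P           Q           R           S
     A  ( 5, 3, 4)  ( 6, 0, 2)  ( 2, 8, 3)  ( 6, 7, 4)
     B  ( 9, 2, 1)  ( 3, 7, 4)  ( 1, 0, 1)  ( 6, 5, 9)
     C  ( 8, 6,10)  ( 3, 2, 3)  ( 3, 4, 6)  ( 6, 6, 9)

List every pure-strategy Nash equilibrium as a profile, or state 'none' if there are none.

PSNE = {(C,S,Y)}

(A,P,X): not NE [P1→C gives 9>1; P2→R gives 11>8; P3→Y gives 4>0]
(A,P,Y): not NE [P1→B gives 9>5; P2→R gives 8>3]
(A,Q,X): not NE [P2→R gives 11>9]
(A,Q,Y): not NE [P2→R gives 8>0; P3→X gives 7>2]
(A,R,X): not NE [P1→C gives 7>4]
(A,R,Y): not NE [P1→C gives 3>2]
(A,S,X): not NE [P1→B gives 8>1; P2→R gives 11>1]
(A,S,Y): not NE [P2→R gives 8>7]
(B,P,X): not NE [P1→C gives 9>8; P2→S gives 8>0]
(B,P,Y): not NE [P2→Q gives 7>2; P3→X gives 2>1]
(B,Q,X): not NE [P1→A gives 7>2; P2→S gives 8>0]
(B,Q,Y): not NE [P1→A gives 6>3; P3→X gives 9>4]
(B,R,X): not NE [P1→C gives 7>4; P2→S gives 8>1]
(B,R,Y): not NE [P1→C gives 3>1; P2→Q gives 7>0; P3→X gives 2>1]
(B,S,X): not NE [P3→Y gives 9>2]
(B,S,Y): not NE [P2→Q gives 7>5]
(C,P,X): not NE [P3→Y gives 10>9]
(C,P,Y): not NE [P1→B gives 9>8]
(C,Q,X): not NE [P1→A gives 7>6; P3→Y gives 3>2]
(C,Q,Y): not NE [P1→A gives 6>3; P2→S gives 6>2]
(C,R,X): not NE [P2→Q gives 9>1; P3→Y gives 6>4]
(C,R,Y): not NE [P2→S gives 6>4]
(C,S,X): not NE [P1→B gives 8>1; P2→Q gives 9>4]
(C,S,Y): NE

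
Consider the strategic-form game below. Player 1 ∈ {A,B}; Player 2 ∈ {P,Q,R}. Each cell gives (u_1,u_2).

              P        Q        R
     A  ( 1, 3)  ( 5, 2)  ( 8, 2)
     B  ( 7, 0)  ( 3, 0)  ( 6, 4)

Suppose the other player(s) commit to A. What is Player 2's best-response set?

argmax u_2 = {P}

u_2(P vs A) = 3
u_2(Q vs A) = 2
u_2(R vs A) = 2
max payoff 3 at {P}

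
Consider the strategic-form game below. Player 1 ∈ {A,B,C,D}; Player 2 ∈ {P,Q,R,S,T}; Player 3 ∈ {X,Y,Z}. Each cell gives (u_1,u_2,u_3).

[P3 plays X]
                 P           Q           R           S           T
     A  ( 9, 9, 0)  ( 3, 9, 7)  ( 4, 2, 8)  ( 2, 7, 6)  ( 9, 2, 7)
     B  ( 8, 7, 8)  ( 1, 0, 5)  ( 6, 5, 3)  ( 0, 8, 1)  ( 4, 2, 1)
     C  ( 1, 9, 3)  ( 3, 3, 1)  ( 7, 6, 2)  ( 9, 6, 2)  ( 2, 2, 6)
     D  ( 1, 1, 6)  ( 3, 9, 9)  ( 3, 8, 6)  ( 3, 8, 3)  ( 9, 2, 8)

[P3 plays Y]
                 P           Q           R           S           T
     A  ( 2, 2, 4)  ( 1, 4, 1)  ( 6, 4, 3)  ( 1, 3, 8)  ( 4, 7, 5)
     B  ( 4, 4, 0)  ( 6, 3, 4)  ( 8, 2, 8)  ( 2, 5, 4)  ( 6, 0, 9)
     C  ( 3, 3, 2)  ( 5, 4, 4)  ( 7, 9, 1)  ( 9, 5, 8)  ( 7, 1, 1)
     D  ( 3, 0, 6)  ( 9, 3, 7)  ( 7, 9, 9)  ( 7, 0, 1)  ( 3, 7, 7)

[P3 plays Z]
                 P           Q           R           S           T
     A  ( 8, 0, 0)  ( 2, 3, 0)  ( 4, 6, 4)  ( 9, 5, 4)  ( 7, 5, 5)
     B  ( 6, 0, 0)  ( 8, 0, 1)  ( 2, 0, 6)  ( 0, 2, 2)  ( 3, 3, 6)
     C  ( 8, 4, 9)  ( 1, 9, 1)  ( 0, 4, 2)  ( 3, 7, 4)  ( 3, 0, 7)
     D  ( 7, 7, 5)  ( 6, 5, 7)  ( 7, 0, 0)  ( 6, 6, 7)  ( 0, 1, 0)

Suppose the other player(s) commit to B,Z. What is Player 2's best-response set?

u_2(P vs B,Z) = 0
u_2(Q vs B,Z) = 0
u_2(R vs B,Z) = 0
u_2(S vs B,Z) = 2
u_2(T vs B,Z) = 3
max payoff 3 at {T}

argmax u_2 = {T}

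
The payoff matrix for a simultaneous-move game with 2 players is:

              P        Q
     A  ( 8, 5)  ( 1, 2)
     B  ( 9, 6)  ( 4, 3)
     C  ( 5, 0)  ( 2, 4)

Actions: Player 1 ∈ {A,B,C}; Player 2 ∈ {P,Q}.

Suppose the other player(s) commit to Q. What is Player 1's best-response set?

u_1(A vs Q) = 1
u_1(B vs Q) = 4
u_1(C vs Q) = 2
max payoff 4 at {B}

P1 best: {B}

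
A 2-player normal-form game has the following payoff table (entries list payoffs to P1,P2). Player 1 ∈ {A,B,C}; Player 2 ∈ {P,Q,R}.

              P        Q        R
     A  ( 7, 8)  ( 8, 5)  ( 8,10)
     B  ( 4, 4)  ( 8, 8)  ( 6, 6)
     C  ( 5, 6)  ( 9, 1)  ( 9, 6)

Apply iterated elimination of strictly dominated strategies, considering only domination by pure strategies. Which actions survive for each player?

Remaining: P1:{A,C} P2:{P,R}

P1 drop B (C beats it: P:5>4 Q:9>8 R:9>6)
P2 drop Q (P beats it: A:8>5 C:6>1)
P1→{A,C} P2→{P,R}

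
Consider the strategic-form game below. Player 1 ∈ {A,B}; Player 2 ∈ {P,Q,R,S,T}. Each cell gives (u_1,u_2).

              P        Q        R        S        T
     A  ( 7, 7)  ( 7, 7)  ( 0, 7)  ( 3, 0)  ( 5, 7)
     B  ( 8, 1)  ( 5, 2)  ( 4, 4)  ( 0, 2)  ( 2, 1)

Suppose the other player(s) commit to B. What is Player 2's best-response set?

P2 best: {R}

u_2(P vs B) = 1
u_2(Q vs B) = 2
u_2(R vs B) = 4
u_2(S vs B) = 2
u_2(T vs B) = 1
max payoff 4 at {R}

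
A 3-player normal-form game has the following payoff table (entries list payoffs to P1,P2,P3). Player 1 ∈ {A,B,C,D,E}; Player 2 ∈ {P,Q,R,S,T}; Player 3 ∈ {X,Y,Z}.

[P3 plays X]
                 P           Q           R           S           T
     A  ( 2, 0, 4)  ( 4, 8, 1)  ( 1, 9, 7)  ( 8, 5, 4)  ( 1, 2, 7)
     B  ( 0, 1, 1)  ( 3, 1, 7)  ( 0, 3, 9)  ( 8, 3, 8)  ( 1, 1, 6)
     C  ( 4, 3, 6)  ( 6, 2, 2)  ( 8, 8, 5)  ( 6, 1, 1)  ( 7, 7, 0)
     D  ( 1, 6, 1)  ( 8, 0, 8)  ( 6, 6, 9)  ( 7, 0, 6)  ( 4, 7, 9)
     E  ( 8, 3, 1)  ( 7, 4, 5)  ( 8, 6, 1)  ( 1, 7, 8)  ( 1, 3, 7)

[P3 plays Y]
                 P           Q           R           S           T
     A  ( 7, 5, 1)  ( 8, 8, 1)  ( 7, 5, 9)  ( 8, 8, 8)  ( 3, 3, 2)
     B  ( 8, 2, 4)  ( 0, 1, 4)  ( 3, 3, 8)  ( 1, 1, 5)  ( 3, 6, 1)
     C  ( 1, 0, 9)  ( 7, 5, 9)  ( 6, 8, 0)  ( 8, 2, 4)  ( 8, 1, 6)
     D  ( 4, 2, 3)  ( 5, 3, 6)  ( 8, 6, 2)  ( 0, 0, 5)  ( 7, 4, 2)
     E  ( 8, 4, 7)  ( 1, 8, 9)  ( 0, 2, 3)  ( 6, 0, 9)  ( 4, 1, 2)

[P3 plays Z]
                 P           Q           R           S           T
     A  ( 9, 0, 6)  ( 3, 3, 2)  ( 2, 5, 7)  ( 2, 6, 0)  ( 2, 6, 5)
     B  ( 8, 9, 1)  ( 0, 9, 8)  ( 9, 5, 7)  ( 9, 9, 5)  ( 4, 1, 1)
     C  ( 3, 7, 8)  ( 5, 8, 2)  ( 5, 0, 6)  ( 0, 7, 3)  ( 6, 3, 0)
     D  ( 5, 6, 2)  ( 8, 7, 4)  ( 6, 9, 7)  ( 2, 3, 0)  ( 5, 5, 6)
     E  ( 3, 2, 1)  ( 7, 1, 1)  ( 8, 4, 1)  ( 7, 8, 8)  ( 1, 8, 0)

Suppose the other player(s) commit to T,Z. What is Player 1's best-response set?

u_1(A vs T,Z) = 2
u_1(B vs T,Z) = 4
u_1(C vs T,Z) = 6
u_1(D vs T,Z) = 5
u_1(E vs T,Z) = 1
max payoff 6 at {C}

BR_1 = {C}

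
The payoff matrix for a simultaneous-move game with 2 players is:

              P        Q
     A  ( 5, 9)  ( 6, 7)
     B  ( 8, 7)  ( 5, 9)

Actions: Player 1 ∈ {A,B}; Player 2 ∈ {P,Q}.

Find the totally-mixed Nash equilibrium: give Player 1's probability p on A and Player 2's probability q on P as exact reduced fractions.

P1 indiff ⇒ q·5+(1-q)·6 = q·8+(1-q)·5 ⇒ q(-3) = (1-q)(-1) ⇒ q = 1/4
P2 indiff ⇒ p·9+(1-p)·7 = p·7+(1-p)·9 ⇒ p(2) = (1-p)(2) ⇒ p = 1/2

P1 mixes 1/2 on A; P2 mixes 1/4 on P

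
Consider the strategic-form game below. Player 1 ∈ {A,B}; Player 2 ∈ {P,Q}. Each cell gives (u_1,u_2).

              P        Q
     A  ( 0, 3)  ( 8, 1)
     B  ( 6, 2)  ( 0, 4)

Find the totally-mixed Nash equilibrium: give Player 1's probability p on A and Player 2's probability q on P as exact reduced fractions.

P1 mixes 1/2 on A; P2 mixes 4/7 on P

P1 indiff ⇒ q·0+(1-q)·8 = q·6+(1-q)·0 ⇒ q(-6) = (1-q)(-8) ⇒ q = 4/7
P2 indiff ⇒ p·3+(1-p)·2 = p·1+(1-p)·4 ⇒ p(2) = (1-p)(2) ⇒ p = 1/2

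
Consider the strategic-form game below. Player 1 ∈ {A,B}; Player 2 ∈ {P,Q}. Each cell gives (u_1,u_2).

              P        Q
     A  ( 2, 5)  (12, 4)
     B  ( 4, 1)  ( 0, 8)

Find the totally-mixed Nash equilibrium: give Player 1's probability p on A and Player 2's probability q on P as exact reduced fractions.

P1 indiff ⇒ q·2+(1-q)·12 = q·4+(1-q)·0 ⇒ q(-2) = (1-q)(-12) ⇒ q = 6/7
P2 indiff ⇒ p·5+(1-p)·1 = p·4+(1-p)·8 ⇒ p(1) = (1-p)(7) ⇒ p = 7/8

P1 mixes 7/8 on A; P2 mixes 6/7 on P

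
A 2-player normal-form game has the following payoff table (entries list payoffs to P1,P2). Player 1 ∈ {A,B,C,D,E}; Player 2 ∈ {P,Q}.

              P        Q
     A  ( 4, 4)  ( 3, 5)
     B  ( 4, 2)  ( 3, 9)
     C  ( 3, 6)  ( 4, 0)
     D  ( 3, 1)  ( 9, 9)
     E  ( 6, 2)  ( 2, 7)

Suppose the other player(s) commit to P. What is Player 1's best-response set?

u_1(A vs P) = 4
u_1(B vs P) = 4
u_1(C vs P) = 3
u_1(D vs P) = 3
u_1(E vs P) = 6
max payoff 6 at {E}

P1 best: {E}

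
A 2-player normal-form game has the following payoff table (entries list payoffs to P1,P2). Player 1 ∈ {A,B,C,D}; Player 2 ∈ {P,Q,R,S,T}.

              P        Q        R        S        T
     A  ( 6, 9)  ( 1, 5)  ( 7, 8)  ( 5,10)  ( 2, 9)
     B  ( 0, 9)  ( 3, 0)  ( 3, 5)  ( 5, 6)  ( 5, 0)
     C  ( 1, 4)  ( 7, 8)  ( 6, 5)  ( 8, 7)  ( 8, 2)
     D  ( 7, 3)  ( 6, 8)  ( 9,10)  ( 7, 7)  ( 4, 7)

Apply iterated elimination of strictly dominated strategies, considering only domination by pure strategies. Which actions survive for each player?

IESDS → P1:{C,D} P2:{Q,R}

P1 drop A (D beats it: P:7>6 Q:6>1 R:9>7 S:7>5 T:4>2)
P1 drop B (C beats it: P:1>0 Q:7>3 R:6>3 S:8>5 T:8>5)
P2 drop P (Q beats it: C:8>4 D:8>3)
P2 drop S (Q beats it: C:8>7 D:8>7)
P2 drop T (Q beats it: C:8>2 D:8>7)
P1→{C,D} P2→{Q,R}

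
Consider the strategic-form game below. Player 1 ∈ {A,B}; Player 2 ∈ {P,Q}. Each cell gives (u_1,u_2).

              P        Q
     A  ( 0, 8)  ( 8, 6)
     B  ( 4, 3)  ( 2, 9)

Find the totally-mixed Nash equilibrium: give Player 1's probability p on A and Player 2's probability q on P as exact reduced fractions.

(p,q) = (3/4, 3/5)

P1 indiff ⇒ q·0+(1-q)·8 = q·4+(1-q)·2 ⇒ q(-4) = (1-q)(-6) ⇒ q = 3/5
P2 indiff ⇒ p·8+(1-p)·3 = p·6+(1-p)·9 ⇒ p(2) = (1-p)(6) ⇒ p = 3/4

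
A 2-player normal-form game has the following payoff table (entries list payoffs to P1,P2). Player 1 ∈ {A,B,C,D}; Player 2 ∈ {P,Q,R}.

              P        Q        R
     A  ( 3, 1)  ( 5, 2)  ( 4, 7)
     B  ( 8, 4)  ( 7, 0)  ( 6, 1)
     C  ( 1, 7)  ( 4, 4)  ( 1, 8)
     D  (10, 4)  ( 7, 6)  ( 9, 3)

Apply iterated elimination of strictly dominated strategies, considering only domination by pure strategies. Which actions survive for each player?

IESDS → P1:{B,D} P2:{P,Q}

P1 drop A (B beats it: P:8>3 Q:7>5 R:6>4)
P1 drop C (B beats it: P:8>1 Q:7>4 R:6>1)
P2 drop R (P beats it: B:4>1 D:4>3)
P1→{B,D} P2→{P,Q}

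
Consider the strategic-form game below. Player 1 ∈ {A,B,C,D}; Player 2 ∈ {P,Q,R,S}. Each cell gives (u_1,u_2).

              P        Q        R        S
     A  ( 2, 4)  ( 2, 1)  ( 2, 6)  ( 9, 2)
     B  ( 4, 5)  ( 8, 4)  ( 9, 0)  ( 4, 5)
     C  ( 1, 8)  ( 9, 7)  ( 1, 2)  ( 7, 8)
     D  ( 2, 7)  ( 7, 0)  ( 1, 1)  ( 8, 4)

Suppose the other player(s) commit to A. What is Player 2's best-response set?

argmax u_2 = {R}

u_2(P vs A) = 4
u_2(Q vs A) = 1
u_2(R vs A) = 6
u_2(S vs A) = 2
max payoff 6 at {R}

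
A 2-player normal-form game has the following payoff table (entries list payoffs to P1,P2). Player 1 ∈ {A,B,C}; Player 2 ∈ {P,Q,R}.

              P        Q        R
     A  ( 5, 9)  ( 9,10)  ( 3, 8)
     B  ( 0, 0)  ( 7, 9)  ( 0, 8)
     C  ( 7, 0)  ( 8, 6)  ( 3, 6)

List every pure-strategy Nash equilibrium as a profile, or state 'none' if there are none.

(A,P): not NE [P1→C gives 7>5; P2→Q gives 10>9]
(A,Q): NE
(A,R): not NE [P2→Q gives 10>8]
(B,P): not NE [P1→C gives 7>0; P2→Q gives 9>0]
(B,Q): not NE [P1→A gives 9>7]
(B,R): not NE [P1→C gives 3>0; P2→Q gives 9>8]
(C,P): not NE [P2→R gives 6>0]
(C,Q): not NE [P1→A gives 9>8]
(C,R): NE

PSNE = {(A,Q), (C,R)}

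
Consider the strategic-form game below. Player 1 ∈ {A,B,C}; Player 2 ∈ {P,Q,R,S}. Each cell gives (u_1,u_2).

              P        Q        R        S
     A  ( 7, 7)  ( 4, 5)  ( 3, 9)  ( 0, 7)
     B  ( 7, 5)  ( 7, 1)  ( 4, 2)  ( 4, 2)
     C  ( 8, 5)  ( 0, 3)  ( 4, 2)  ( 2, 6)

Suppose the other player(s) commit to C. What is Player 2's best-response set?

u_2(P vs C) = 5
u_2(Q vs C) = 3
u_2(R vs C) = 2
u_2(S vs C) = 6
max payoff 6 at {S}

argmax u_2 = {S}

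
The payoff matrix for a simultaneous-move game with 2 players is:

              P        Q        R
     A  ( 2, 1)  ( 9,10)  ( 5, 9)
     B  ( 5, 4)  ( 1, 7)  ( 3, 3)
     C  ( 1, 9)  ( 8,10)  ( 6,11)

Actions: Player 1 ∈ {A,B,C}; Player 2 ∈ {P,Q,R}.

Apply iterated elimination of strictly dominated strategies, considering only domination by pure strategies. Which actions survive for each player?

P2 drop P (Q beats it: A:10>1 B:7>4 C:10>9)
P1 drop B (A beats it: Q:9>1 R:5>3)
P1→{A,C} P2→{Q,R}

IESDS → P1:{A,C} P2:{Q,R}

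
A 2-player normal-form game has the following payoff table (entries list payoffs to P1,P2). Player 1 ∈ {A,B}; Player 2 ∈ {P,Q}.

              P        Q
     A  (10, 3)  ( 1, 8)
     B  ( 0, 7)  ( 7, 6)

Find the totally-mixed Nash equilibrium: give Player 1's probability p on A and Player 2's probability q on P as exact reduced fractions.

p=1/6, q=3/8

P1 indiff ⇒ q·10+(1-q)·1 = q·0+(1-q)·7 ⇒ q(10) = (1-q)(6) ⇒ q = 3/8
P2 indiff ⇒ p·3+(1-p)·7 = p·8+(1-p)·6 ⇒ p(-5) = (1-p)(-1) ⇒ p = 1/6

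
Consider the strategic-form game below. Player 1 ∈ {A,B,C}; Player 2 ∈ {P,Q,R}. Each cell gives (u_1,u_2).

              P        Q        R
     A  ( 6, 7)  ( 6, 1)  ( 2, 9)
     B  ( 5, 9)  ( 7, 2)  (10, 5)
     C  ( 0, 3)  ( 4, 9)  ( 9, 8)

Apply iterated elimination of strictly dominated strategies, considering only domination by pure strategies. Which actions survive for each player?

IESDS → P1:{A,B} P2:{P,R}

P1 drop C (B beats it: P:5>0 Q:7>4 R:10>9)
P2 drop Q (P beats it: A:7>1 B:9>2)
P1→{A,B} P2→{P,R}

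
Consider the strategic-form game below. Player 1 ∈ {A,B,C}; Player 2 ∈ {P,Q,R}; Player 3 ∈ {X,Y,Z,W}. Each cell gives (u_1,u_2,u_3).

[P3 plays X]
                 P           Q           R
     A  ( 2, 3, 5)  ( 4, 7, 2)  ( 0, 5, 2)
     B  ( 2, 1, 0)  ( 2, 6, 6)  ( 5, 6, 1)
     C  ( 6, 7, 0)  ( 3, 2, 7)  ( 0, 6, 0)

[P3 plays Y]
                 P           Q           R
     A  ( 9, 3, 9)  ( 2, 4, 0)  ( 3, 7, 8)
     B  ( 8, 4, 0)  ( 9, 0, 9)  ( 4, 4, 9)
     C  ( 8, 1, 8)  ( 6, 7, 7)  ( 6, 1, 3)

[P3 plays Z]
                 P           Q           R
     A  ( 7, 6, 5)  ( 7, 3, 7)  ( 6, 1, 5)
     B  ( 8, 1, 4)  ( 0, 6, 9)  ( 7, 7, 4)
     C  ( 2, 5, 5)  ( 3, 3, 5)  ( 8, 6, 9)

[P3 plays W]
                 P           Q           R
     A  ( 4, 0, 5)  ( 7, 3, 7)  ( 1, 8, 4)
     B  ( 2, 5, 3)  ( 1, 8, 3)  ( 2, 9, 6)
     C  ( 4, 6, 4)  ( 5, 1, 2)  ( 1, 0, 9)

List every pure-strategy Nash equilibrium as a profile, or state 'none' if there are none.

NE set: (C,R,Z)

(A,P,X): not NE [P1→C gives 6>2; P2→Q gives 7>3; P3→Y gives 9>5]
(A,P,Y): not NE [P2→R gives 7>3]
(A,P,Z): not NE [P1→B gives 8>7; P3→Y gives 9>5]
(A,P,W): not NE [P2→R gives 8>0; P3→Y gives 9>5]
(A,Q,X): not NE [P3→W gives 7>2]
(A,Q,Y): not NE [P1→B gives 9>2; P2→R gives 7>4; P3→W gives 7>0]
(A,Q,Z): not NE [P2→P gives 6>3]
(A,Q,W): not NE [P2→R gives 8>3]
(A,R,X): not NE [P1→B gives 5>0; P2→Q gives 7>5; P3→Y gives 8>2]
(A,R,Y): not NE [P1→C gives 6>3]
(A,R,Z): not NE [P1→C gives 8>6; P2→P gives 6>1; P3→Y gives 8>5]
(A,R,W): not NE [P1→B gives 2>1; P3→Y gives 8>4]
(B,P,X): not NE [P1→C gives 6>2; P2→R gives 6>1; P3→Z gives 4>0]
(B,P,Y): not NE [P1→A gives 9>8; P3→Z gives 4>0]
(B,P,Z): not NE [P2→R gives 7>1]
(B,P,W): not NE [P1→C gives 4>2; P2→R gives 9>5; P3→Z gives 4>3]
(B,Q,X): not NE [P1→A gives 4>2; P3→Z gives 9>6]
(B,Q,Y): not NE [P2→R gives 4>0]
(B,Q,Z): not NE [P1→A gives 7>0; P2→R gives 7>6]
(B,Q,W): not NE [P1→A gives 7>1; P2→R gives 9>8; P3→Z gives 9>3]
(B,R,X): not NE [P3→Y gives 9>1]
(B,R,Y): not NE [P1→C gives 6>4]
(B,R,Z): not NE [P1→C gives 8>7; P3→Y gives 9>4]
(B,R,W): not NE [P3→Y gives 9>6]
(C,P,X): not NE [P3→Y gives 8>0]
(C,P,Y): not NE [P1→A gives 9>8; P2→Q gives 7>1]
(C,P,Z): not NE [P1→B gives 8>2; P2→R gives 6>5; P3→Y gives 8>5]
(C,P,W): not NE [P3→Y gives 8>4]
(C,Q,X): not NE [P1→A gives 4>3; P2→P gives 7>2]
(C,Q,Y): not NE [P1→B gives 9>6]
(C,Q,Z): not NE [P1→A gives 7>3; P2→R gives 6>3; P3→Y gives 7>5]
(C,Q,W): not NE [P1→A gives 7>5; P2→P gives 6>1; P3→Y gives 7>2]
(C,R,X): not NE [P1→B gives 5>0; P2→P gives 7>6; P3→W gives 9>0]
(C,R,Y): not NE [P2→Q gives 7>1; P3→W gives 9>3]
(C,R,Z): NE
(C,R,W): not NE [P1→B gives 2>1; P2→P gives 6>0]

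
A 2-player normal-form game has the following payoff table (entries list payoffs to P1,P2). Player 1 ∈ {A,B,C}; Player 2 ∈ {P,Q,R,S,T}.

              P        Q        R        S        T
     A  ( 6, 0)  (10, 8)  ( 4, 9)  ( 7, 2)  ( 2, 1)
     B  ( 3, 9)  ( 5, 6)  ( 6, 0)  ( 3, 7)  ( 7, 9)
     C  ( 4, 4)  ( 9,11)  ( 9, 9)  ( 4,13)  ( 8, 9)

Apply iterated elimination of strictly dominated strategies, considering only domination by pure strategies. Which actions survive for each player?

Remaining: P1:{A,C} P2:{Q,R,S}

P1 drop B (C beats it: P:4>3 Q:9>5 R:9>6 S:4>3 T:8>7)
P2 drop P (Q beats it: A:8>0 C:11>4)
P2 drop T (Q beats it: A:8>1 C:11>9)
P1→{A,C} P2→{Q,R,S}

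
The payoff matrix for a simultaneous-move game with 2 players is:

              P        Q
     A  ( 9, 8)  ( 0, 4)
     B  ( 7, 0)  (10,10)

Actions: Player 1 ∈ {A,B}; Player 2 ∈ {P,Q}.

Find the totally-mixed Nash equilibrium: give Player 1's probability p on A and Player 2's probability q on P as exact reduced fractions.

p=5/7, q=5/6

P1 indiff ⇒ q·9+(1-q)·0 = q·7+(1-q)·10 ⇒ q(2) = (1-q)(10) ⇒ q = 5/6
P2 indiff ⇒ p·8+(1-p)·0 = p·4+(1-p)·10 ⇒ p(4) = (1-p)(10) ⇒ p = 5/7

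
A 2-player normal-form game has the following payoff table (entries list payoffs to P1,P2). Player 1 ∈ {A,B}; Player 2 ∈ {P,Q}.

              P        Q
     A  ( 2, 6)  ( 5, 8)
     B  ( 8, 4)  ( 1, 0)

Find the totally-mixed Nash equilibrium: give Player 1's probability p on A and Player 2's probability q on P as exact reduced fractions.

P1 indiff ⇒ q·2+(1-q)·5 = q·8+(1-q)·1 ⇒ q(-6) = (1-q)(-4) ⇒ q = 2/5
P2 indiff ⇒ p·6+(1-p)·4 = p·8+(1-p)·0 ⇒ p(-2) = (1-p)(-4) ⇒ p = 2/3

(p,q) = (2/3, 2/5)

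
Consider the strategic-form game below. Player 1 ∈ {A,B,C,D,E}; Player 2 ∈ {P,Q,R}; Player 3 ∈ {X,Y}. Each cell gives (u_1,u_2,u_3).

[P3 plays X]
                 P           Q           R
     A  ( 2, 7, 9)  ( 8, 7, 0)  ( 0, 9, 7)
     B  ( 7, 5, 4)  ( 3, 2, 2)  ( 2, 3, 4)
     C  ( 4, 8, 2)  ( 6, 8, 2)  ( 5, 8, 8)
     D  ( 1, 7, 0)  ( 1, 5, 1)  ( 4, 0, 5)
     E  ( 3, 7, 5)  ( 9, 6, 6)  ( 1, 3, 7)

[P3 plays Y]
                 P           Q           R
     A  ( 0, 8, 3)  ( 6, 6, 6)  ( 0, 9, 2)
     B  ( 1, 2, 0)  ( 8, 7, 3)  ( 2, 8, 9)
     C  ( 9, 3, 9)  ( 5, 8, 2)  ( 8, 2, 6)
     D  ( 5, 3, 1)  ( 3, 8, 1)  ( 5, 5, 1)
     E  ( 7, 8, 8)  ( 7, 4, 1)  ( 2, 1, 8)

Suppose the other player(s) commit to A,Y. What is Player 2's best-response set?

u_2(P vs A,Y) = 8
u_2(Q vs A,Y) = 6
u_2(R vs A,Y) = 9
max payoff 9 at {R}

argmax u_2 = {R}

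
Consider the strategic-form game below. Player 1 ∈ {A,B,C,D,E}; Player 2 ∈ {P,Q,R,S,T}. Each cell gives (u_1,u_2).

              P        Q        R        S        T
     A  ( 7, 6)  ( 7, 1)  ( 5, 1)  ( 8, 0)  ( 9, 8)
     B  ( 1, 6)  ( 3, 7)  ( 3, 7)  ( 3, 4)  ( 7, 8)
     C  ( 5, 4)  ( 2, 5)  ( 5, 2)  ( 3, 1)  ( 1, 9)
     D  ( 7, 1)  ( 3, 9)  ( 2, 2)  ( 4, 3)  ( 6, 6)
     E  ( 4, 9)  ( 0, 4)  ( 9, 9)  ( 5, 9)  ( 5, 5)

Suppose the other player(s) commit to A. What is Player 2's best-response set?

argmax u_2 = {T}

u_2(P vs A) = 6
u_2(Q vs A) = 1
u_2(R vs A) = 1
u_2(S vs A) = 0
u_2(T vs A) = 8
max payoff 8 at {T}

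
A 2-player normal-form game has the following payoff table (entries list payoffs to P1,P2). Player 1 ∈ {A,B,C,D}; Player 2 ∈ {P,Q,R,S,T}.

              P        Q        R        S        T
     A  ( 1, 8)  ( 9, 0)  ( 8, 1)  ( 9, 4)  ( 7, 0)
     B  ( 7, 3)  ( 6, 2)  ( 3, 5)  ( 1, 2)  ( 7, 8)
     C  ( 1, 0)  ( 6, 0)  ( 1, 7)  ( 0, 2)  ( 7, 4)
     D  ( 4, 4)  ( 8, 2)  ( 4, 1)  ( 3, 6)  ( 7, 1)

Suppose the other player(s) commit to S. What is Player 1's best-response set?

BR_1 = {A}

u_1(A vs S) = 9
u_1(B vs S) = 1
u_1(C vs S) = 0
u_1(D vs S) = 3
max payoff 9 at {A}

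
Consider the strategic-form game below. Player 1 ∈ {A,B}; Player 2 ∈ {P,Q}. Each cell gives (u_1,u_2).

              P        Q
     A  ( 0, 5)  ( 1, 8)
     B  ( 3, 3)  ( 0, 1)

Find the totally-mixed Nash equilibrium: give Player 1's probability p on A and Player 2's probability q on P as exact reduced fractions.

(p,q) = (2/5, 1/4)

P1 indiff ⇒ q·0+(1-q)·1 = q·3+(1-q)·0 ⇒ q(-3) = (1-q)(-1) ⇒ q = 1/4
P2 indiff ⇒ p·5+(1-p)·3 = p·8+(1-p)·1 ⇒ p(-3) = (1-p)(-2) ⇒ p = 2/5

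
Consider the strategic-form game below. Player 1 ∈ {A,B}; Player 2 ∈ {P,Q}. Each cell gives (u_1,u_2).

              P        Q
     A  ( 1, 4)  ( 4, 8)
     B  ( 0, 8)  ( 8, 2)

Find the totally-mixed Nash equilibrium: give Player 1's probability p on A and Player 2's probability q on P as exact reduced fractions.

(p,q) = (3/5, 4/5)

P1 indiff ⇒ q·1+(1-q)·4 = q·0+(1-q)·8 ⇒ q(1) = (1-q)(4) ⇒ q = 4/5
P2 indiff ⇒ p·4+(1-p)·8 = p·8+(1-p)·2 ⇒ p(-4) = (1-p)(-6) ⇒ p = 3/5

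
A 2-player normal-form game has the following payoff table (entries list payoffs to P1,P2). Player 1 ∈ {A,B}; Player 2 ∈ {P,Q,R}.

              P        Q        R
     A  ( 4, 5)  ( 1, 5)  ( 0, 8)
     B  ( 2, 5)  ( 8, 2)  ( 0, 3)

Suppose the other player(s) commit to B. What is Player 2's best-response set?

P2 best: {P}

u_2(P vs B) = 5
u_2(Q vs B) = 2
u_2(R vs B) = 3
max payoff 5 at {P}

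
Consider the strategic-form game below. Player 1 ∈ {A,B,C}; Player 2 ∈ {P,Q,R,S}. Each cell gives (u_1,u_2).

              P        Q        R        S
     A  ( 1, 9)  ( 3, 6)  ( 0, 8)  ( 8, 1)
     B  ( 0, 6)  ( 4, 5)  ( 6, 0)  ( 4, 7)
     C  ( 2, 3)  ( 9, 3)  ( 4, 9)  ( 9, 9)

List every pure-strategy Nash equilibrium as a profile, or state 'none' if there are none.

NE set: (C,S)

(A,P): not NE [P1→C gives 2>1]
(A,Q): not NE [P1→C gives 9>3; P2→P gives 9>6]
(A,R): not NE [P1→B gives 6>0; P2→P gives 9>8]
(A,S): not NE [P1→C gives 9>8; P2→P gives 9>1]
(B,P): not NE [P1→C gives 2>0; P2→S gives 7>6]
(B,Q): not NE [P1→C gives 9>4; P2→S gives 7>5]
(B,R): not NE [P2→S gives 7>0]
(B,S): not NE [P1→C gives 9>4]
(C,P): not NE [P2→S gives 9>3]
(C,Q): not NE [P2→S gives 9>3]
(C,R): not NE [P1→B gives 6>4]
(C,S): NE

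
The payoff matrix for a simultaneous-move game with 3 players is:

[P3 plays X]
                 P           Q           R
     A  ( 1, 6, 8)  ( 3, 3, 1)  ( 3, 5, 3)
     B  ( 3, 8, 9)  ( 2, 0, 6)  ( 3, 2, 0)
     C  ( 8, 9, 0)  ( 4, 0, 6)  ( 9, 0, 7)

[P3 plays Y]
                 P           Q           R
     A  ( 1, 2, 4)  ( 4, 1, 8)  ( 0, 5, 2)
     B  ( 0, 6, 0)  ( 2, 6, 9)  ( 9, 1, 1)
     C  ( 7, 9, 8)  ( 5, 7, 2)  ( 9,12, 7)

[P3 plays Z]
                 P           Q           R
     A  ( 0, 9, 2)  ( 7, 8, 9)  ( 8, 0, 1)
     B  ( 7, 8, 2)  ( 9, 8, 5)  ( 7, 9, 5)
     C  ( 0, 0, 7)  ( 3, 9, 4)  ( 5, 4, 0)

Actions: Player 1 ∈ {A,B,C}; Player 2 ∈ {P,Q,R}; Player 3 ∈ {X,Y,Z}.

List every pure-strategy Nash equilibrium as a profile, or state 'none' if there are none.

(A,P,X): not NE [P1→C gives 8>1]
(A,P,Y): not NE [P1→C gives 7>1; P2→R gives 5>2; P3→X gives 8>4]
(A,P,Z): not NE [P1→B gives 7>0; P3→X gives 8>2]
(A,Q,X): not NE [P1→C gives 4>3; P2→P gives 6>3; P3→Z gives 9>1]
(A,Q,Y): not NE [P1→C gives 5>4; P2→R gives 5>1; P3→Z gives 9>8]
(A,Q,Z): not NE [P1→B gives 9>7; P2→P gives 9>8]
(A,R,X): not NE [P1→C gives 9>3; P2→P gives 6>5]
(A,R,Y): not NE [P1→C gives 9>0; P3→X gives 3>2]
(A,R,Z): not NE [P2→P gives 9>0; P3→X gives 3>1]
(B,P,X): not NE [P1→C gives 8>3]
(B,P,Y): not NE [P1→C gives 7>0; P3→X gives 9>0]
(B,P,Z): not NE [P2→R gives 9>8; P3→X gives 9>2]
(B,Q,X): not NE [P1→C gives 4>2; P2→P gives 8>0; P3→Y gives 9>6]
(B,Q,Y): not NE [P1→C gives 5>2]
(B,Q,Z): not NE [P2→R gives 9>8; P3→Y gives 9>5]
(B,R,X): not NE [P1→C gives 9>3; P2→P gives 8>2; P3→Z gives 5>0]
(B,R,Y): not NE [P2→Q gives 6>1; P3→Z gives 5>1]
(B,R,Z): not NE [P1→A gives 8>7]
(C,P,X): not NE [P3→Y gives 8>0]
(C,P,Y): not NE [P2→R gives 12>9]
(C,P,Z): not NE [P1→B gives 7>0; P2→Q gives 9>0; P3→Y gives 8>7]
(C,Q,X): not NE [P2→P gives 9>0]
(C,Q,Y): not NE [P2→R gives 12>7; P3→X gives 6>2]
(C,Q,Z): not NE [P1→B gives 9>3; P3→X gives 6>4]
(C,R,X): not NE [P2→P gives 9>0]
(C,R,Y): NE
(C,R,Z): not NE [P1→A gives 8>5; P2→Q gives 9>4; P3→Y gives 7>0]

Nash profiles: (C,R,Y)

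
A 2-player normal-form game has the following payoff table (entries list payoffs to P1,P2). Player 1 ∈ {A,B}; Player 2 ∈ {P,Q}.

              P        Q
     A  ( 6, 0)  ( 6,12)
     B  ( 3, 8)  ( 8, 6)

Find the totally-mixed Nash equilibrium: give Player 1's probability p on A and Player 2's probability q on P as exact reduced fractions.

P1 indiff ⇒ q·6+(1-q)·6 = q·3+(1-q)·8 ⇒ q(3) = (1-q)(2) ⇒ q = 2/5
P2 indiff ⇒ p·0+(1-p)·8 = p·12+(1-p)·6 ⇒ p(-12) = (1-p)(-2) ⇒ p = 1/7

(p,q) = (1/7, 2/5)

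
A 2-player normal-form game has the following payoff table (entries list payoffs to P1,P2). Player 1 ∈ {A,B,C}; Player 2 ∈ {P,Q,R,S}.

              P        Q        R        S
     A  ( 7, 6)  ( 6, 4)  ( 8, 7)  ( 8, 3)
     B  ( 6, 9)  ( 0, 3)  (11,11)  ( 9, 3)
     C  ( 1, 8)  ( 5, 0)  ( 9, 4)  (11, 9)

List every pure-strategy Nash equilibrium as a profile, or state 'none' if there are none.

(A,P): not NE [P2→R gives 7>6]
(A,Q): not NE [P2→R gives 7>4]
(A,R): not NE [P1→B gives 11>8]
(A,S): not NE [P1→C gives 11>8; P2→R gives 7>3]
(B,P): not NE [P1→A gives 7>6; P2→R gives 11>9]
(B,Q): not NE [P1→A gives 6>0; P2→R gives 11>3]
(B,R): NE
(B,S): not NE [P1→C gives 11>9; P2→R gives 11>3]
(C,P): not NE [P1→A gives 7>1; P2→S gives 9>8]
(C,Q): not NE [P1→A gives 6>5; P2→S gives 9>0]
(C,R): not NE [P1→B gives 11>9; P2→S gives 9>4]
(C,S): NE

PSNE = {(B,R), (C,S)}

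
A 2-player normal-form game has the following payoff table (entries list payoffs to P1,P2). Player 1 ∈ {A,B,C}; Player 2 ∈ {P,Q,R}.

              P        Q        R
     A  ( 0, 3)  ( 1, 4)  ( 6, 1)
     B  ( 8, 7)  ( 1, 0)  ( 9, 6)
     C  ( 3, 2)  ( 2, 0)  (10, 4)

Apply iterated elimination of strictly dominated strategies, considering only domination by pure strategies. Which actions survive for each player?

P1 drop A (C beats it: P:3>0 Q:2>1 R:10>6)
P2 drop Q (P beats it: B:7>0 C:2>0)
P1→{B,C} P2→{P,R}

IESDS → P1:{B,C} P2:{P,R}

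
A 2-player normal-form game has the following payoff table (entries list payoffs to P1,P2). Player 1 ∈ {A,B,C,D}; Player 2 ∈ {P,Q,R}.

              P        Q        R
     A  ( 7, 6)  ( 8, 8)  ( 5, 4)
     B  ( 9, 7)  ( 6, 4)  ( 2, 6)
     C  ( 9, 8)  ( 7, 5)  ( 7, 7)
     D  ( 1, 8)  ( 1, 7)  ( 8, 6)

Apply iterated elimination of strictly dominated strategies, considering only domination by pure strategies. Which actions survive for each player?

Survivors P1:{A,B,C} P2:{P,Q}

P2 drop R (P beats it: A:6>4 B:7>6 C:8>7 D:8>6)
P1 drop D (A beats it: P:7>1 Q:8>1)
P1→{A,B,C} P2→{P,Q}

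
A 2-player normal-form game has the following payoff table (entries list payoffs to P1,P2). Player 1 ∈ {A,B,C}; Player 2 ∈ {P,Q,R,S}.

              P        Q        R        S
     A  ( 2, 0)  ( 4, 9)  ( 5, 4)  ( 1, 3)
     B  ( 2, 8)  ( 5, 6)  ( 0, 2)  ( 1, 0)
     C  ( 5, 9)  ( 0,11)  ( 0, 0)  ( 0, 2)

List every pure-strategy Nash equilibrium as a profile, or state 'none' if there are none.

No pure NE.

(A,P): not NE [P1→C gives 5>2; P2→Q gives 9>0]
(A,Q): not NE [P1→B gives 5>4]
(A,R): not NE [P2→Q gives 9>4]
(A,S): not NE [P2→Q gives 9>3]
(B,P): not NE [P1→C gives 5>2]
(B,Q): not NE [P2→P gives 8>6]
(B,R): not NE [P1→A gives 5>0; P2→P gives 8>2]
(B,S): not NE [P2→P gives 8>0]
(C,P): not NE [P2→Q gives 11>9]
(C,Q): not NE [P1→B gives 5>0]
(C,R): not NE [P1→A gives 5>0; P2→Q gives 11>0]
(C,S): not NE [P1→B gives 1>0; P2→Q gives 11>2]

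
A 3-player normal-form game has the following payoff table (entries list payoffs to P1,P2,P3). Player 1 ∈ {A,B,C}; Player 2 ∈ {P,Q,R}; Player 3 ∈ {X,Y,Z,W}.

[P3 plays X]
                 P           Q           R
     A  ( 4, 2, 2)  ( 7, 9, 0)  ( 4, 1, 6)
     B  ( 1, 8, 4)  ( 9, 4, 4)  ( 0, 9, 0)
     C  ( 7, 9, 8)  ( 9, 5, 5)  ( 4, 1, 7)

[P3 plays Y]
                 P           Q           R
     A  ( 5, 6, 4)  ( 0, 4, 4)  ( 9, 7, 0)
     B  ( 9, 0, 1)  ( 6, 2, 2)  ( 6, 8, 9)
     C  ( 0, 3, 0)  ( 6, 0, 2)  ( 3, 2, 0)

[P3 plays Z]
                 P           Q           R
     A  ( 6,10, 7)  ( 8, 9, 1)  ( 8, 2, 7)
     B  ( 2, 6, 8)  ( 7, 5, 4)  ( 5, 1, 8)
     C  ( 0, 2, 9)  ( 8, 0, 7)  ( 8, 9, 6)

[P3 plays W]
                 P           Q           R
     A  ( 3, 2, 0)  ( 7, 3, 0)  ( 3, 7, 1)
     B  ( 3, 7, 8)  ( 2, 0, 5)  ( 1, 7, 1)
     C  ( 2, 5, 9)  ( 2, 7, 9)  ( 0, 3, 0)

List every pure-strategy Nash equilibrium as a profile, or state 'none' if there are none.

(A,P,X): not NE [P1→C gives 7>4; P2→Q gives 9>2; P3→Z gives 7>2]
(A,P,Y): not NE [P1→B gives 9>5; P2→R gives 7>6; P3→Z gives 7>4]
(A,P,Z): NE
(A,P,W): not NE [P2→R gives 7>2; P3→Z gives 7>0]
(A,Q,X): not NE [P1→C gives 9>7; P3→Y gives 4>0]
(A,Q,Y): not NE [P1→C gives 6>0; P2→R gives 7>4]
(A,Q,Z): not NE [P2→P gives 10>9; P3→Y gives 4>1]
(A,Q,W): not NE [P2→R gives 7>3; P3→Y gives 4>0]
(A,R,X): not NE [P2→Q gives 9>1; P3→Z gives 7>6]
(A,R,Y): not NE [P3→Z gives 7>0]
(A,R,Z): not NE [P2→P gives 10>2]
(A,R,W): not NE [P3→Z gives 7>1]
(B,P,X): not NE [P1→C gives 7>1; P2→R gives 9>8; P3→W gives 8>4]
(B,P,Y): not NE [P2→R gives 8>0; P3→W gives 8>1]
(B,P,Z): not NE [P1→A gives 6>2]
(B,P,W): NE
(B,Q,X): not NE [P2→R gives 9>4; P3→W gives 5>4]
(B,Q,Y): not NE [P2→R gives 8>2; P3→W gives 5>2]
(B,Q,Z): not NE [P1→C gives 8>7; P2→P gives 6>5; P3→W gives 5>4]
(B,Q,W): not NE [P1→A gives 7>2; P2→R gives 7>0]
(B,R,X): not NE [P1→C gives 4>0; P3→Y gives 9>0]
(B,R,Y): not NE [P1→A gives 9>6]
(B,R,Z): not NE [P1→C gives 8>5; P2→P gives 6>1; P3→Y gives 9>8]
(B,R,W): not NE [P1→A gives 3>1; P3→Y gives 9>1]
(C,P,X): not NE [P3→W gives 9>8]
(C,P,Y): not NE [P1→B gives 9>0; P3→W gives 9>0]
(C,P,Z): not NE [P1→A gives 6>0; P2→R gives 9>2]
(C,P,W): not NE [P1→B gives 3>2; P2→Q gives 7>5]
(C,Q,X): not NE [P2→P gives 9>5; P3→W gives 9>5]
(C,Q,Y): not NE [P2→P gives 3>0; P3→W gives 9>2]
(C,Q,Z): not NE [P2→R gives 9>0; P3→W gives 9>7]
(C,Q,W): not NE [P1→A gives 7>2]
(C,R,X): not NE [P2→P gives 9>1]
(C,R,Y): not NE [P1→A gives 9>3; P2→P gives 3>2; P3→X gives 7>0]
(C,R,Z): not NE [P3→X gives 7>6]
(C,R,W): not NE [P1→A gives 3>0; P2→Q gives 7>3; P3→X gives 7>0]

Nash profiles: (A,P,Z), (B,P,W)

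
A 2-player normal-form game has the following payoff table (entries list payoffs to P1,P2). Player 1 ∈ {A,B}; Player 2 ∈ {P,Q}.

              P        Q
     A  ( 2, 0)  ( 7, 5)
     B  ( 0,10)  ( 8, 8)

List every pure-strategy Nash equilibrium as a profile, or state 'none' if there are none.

(A,P): not NE [P2→Q gives 5>0]
(A,Q): not NE [P1→B gives 8>7]
(B,P): not NE [P1→A gives 2>0]
(B,Q): not NE [P2→P gives 10>8]

Equilibria: none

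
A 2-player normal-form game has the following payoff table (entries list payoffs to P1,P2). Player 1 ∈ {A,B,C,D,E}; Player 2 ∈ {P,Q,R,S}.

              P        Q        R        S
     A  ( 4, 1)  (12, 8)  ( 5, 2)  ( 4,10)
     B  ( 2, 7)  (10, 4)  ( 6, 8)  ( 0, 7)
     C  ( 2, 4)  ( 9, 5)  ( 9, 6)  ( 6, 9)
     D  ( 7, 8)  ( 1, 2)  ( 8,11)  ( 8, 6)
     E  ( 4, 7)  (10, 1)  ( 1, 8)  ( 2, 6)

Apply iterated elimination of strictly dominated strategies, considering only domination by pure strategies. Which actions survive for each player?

P2 drop P (R beats it: A:2>1 B:8>7 C:6>4 D:11>8 E:8>7)
P1 drop E (A beats it: Q:12>10 R:5>1 S:4>2)
P2 drop Q (S beats it: A:10>8 B:7>4 C:9>5 D:6>2)
P1 drop A (C beats it: R:9>5 S:6>4)
P1 drop B (C beats it: R:9>6 S:6>0)
P1→{C,D} P2→{R,S}

IESDS → P1:{C,D} P2:{R,S}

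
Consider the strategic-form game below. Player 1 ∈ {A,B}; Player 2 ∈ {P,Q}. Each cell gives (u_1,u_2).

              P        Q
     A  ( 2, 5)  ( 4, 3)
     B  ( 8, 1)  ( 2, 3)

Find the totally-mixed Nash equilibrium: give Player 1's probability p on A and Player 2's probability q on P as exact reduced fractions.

p=1/2, q=1/4

P1 indiff ⇒ q·2+(1-q)·4 = q·8+(1-q)·2 ⇒ q(-6) = (1-q)(-2) ⇒ q = 1/4
P2 indiff ⇒ p·5+(1-p)·1 = p·3+(1-p)·3 ⇒ p(2) = (1-p)(2) ⇒ p = 1/2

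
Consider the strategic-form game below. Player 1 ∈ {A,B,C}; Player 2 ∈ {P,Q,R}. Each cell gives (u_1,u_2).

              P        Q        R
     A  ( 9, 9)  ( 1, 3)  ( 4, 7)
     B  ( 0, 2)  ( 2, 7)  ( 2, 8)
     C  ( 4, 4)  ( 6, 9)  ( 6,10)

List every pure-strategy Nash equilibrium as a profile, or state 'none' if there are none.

NE set: (A,P), (C,R)

(A,P): NE
(A,Q): not NE [P1→C gives 6>1; P2→P gives 9>3]
(A,R): not NE [P1→C gives 6>4; P2→P gives 9>7]
(B,P): not NE [P1→A gives 9>0; P2→R gives 8>2]
(B,Q): not NE [P1→C gives 6>2; P2→R gives 8>7]
(B,R): not NE [P1→C gives 6>2]
(C,P): not NE [P1→A gives 9>4; P2→R gives 10>4]
(C,Q): not NE [P2→R gives 10>9]
(C,R): NE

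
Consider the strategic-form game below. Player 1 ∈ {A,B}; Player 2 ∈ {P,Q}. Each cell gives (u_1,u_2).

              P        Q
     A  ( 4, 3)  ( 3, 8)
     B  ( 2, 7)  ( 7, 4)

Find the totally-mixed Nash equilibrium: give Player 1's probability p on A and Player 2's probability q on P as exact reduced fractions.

(p,q) = (3/8, 2/3)

P1 indiff ⇒ q·4+(1-q)·3 = q·2+(1-q)·7 ⇒ q(2) = (1-q)(4) ⇒ q = 2/3
P2 indiff ⇒ p·3+(1-p)·7 = p·8+(1-p)·4 ⇒ p(-5) = (1-p)(-3) ⇒ p = 3/8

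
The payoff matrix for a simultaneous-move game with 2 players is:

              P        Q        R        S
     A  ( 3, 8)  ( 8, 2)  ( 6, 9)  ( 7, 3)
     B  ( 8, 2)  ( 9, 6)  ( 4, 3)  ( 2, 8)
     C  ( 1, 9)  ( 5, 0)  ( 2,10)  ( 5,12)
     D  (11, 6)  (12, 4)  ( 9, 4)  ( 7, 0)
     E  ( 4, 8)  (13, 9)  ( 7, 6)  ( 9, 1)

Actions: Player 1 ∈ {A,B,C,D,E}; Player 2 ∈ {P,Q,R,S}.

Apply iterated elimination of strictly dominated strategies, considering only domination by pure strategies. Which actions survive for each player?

P1 drop A (E beats it: P:4>3 Q:13>8 R:7>6 S:9>7)
P1 drop B (D beats it: P:11>8 Q:12>9 R:9>4 S:7>2)
P1 drop C (D beats it: P:11>1 Q:12>5 R:9>2 S:7>5)
P2 drop R (P beats it: D:6>4 E:8>6)
P2 drop S (P beats it: D:6>0 E:8>1)
P1→{D,E} P2→{P,Q}

Survivors P1:{D,E} P2:{P,Q}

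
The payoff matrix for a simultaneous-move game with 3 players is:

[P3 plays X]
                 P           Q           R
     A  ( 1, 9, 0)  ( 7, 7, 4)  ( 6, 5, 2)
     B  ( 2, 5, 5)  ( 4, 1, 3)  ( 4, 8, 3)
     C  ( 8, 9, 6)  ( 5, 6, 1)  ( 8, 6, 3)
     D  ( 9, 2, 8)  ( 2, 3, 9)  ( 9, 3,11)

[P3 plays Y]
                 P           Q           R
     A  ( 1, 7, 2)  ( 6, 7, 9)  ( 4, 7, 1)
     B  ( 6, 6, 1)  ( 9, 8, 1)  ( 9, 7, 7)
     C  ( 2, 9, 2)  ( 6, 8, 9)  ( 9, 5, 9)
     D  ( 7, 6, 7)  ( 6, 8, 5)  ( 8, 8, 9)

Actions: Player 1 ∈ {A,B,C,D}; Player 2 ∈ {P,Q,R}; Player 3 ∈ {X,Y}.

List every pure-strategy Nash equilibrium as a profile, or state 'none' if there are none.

NE set: (D,R,X)

(A,P,X): not NE [P1→D gives 9>1; P3→Y gives 2>0]
(A,P,Y): not NE [P1→D gives 7>1]
(A,Q,X): not NE [P2→P gives 9>7; P3→Y gives 9>4]
(A,Q,Y): not NE [P1→B gives 9>6]
(A,R,X): not NE [P1→D gives 9>6; P2→P gives 9>5]
(A,R,Y): not NE [P1→C gives 9>4; P3→X gives 2>1]
(B,P,X): not NE [P1→D gives 9>2; P2→R gives 8>5]
(B,P,Y): not NE [P1→D gives 7>6; P2→Q gives 8>6; P3→X gives 5>1]
(B,Q,X): not NE [P1→A gives 7>4; P2→R gives 8>1]
(B,Q,Y): not NE [P3→X gives 3>1]
(B,R,X): not NE [P1→D gives 9>4; P3→Y gives 7>3]
(B,R,Y): not NE [P2→Q gives 8>7]
(C,P,X): not NE [P1→D gives 9>8]
(C,P,Y): not NE [P1→D gives 7>2; P3→X gives 6>2]
(C,Q,X): not NE [P1→A gives 7>5; P2→P gives 9>6; P3→Y gives 9>1]
(C,Q,Y): not NE [P1→B gives 9>6; P2→P gives 9>8]
(C,R,X): not NE [P1→D gives 9>8; P2→P gives 9>6; P3→Y gives 9>3]
(C,R,Y): not NE [P2→P gives 9>5]
(D,P,X): not NE [P2→R gives 3>2]
(D,P,Y): not NE [P2→R gives 8>6; P3→X gives 8>7]
(D,Q,X): not NE [P1→A gives 7>2]
(D,Q,Y): not NE [P1→B gives 9>6; P3→X gives 9>5]
(D,R,X): NE
(D,R,Y): not NE [P1→C gives 9>8; P3→X gives 11>9]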